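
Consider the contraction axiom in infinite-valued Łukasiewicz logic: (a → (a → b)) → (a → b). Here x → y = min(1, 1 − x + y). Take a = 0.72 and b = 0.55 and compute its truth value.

0.83

a → b = min(1, 1 − 0.72 + 0.55) = min(1, 0.83) = 0.83
a → (a → b) = min(1, 1 − 0.72 + 0.83) = min(1, 1.11) = 1.00
(a → (a → b)) → (a → b) = min(1, 1 − 1.00 + 0.83) = min(1, 0.83) = 0.83
(The value 0.83 < 1 shows this instance is not satisfied; fails in Ł∞ (the t-norm is not idempotent).)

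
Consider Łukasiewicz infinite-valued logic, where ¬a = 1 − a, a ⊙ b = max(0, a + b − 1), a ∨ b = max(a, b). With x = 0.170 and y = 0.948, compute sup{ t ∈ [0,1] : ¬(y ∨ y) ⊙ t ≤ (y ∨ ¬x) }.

1.000

y ∨ y = max(0.948, 0.948) = 0.948
¬(y ∨ y) = 1 − 0.948 = 0.052
So the left factor is ¬(y ∨ y) = 0.052.
¬x = 1 − 0.170 = 0.830
y ∨ ¬x = max(0.948, 0.830) = 0.948
So the right-hand bound is y ∨ ¬x = 0.948.
The residuum of the Łukasiewicz t-norm gives the supremum: min(1, 1 − 0.052 + 0.948).
1 − 0.052 + 0.948 = 1.896, so t = min(1, 1.896) = 1.000.
Check: 0.052 ⊙ 1.000 = max(0, 0.052) = 0.052 ≤ 0.948.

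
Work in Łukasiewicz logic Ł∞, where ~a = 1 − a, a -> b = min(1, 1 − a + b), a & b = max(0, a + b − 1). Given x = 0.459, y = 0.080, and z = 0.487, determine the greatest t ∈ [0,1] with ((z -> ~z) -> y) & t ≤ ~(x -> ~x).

~z = 1 − 0.487 = 0.513
z -> ~z = min(1, 1 − 0.487 + 0.513) = min(1, 1.026) = 1.000
(z -> ~z) -> y = min(1, 1 − 1.000 + 0.080) = min(1, 0.080) = 0.080
So the left factor is (z -> ~z) -> y = 0.080.
~x = 1 − 0.459 = 0.541
x -> ~x = min(1, 1 − 0.459 + 0.541) = min(1, 1.082) = 1.000
~(x -> ~x) = 1 − 1.000 = 0.000
So the right-hand bound is ~(x -> ~x) = 0.000.
The residuum of the Łukasiewicz t-norm gives the supremum: min(1, 1 − 0.080 + 0.000).
1 − 0.080 + 0.000 = 0.920, so t = min(1, 0.920) = 0.920.
Check: 0.080 & 0.920 = max(0, 0.000) = 0.000 ≤ 0.000.

0.920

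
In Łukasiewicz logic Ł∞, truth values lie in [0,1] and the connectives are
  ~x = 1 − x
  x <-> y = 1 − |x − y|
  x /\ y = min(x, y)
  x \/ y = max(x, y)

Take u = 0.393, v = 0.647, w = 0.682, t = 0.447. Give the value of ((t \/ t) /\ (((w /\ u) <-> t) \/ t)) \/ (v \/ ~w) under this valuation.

0.647

t \/ t = max(0.447, 0.447) = 0.447
w /\ u = min(0.682, 0.393) = 0.393
(w /\ u) <-> t = 1 − |0.393 − 0.447| = 1 − 0.054 = 0.946
((w /\ u) <-> t) \/ t = max(0.946, 0.447) = 0.946
(t \/ t) /\ (((w /\ u) <-> t) \/ t) = min(0.447, 0.946) = 0.447
~w = 1 − 0.682 = 0.318
v \/ ~w = max(0.647, 0.318) = 0.647
((t \/ t) /\ (((w /\ u) <-> t) \/ t)) \/ (v \/ ~w) = max(0.447, 0.647) = 0.647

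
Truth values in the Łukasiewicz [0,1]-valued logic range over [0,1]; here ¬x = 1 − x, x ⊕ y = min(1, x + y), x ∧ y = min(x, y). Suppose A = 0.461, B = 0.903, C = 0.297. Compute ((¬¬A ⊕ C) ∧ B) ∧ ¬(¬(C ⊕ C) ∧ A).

0.594

¬A = 1 − 0.461 = 0.539
¬¬A = 1 − 0.539 = 0.461
¬¬A ⊕ C = min(1, 0.461 + 0.297) = min(1, 0.758) = 0.758
(¬¬A ⊕ C) ∧ B = min(0.758, 0.903) = 0.758
C ⊕ C = min(1, 0.297 + 0.297) = min(1, 0.594) = 0.594
¬(C ⊕ C) = 1 − 0.594 = 0.406
¬(C ⊕ C) ∧ A = min(0.406, 0.461) = 0.406
¬(¬(C ⊕ C) ∧ A) = 1 − 0.406 = 0.594
((¬¬A ⊕ C) ∧ B) ∧ ¬(¬(C ⊕ C) ∧ A) = min(0.758, 0.594) = 0.594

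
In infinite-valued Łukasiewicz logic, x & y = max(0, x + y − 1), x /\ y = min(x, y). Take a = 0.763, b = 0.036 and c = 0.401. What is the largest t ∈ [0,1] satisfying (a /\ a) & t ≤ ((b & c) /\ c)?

a /\ a = min(0.763, 0.763) = 0.763
So the left factor is a /\ a = 0.763.
b & c = max(0, 0.036 + 0.401 − 1) = max(0, -0.563) = 0.000
(b & c) /\ c = min(0.000, 0.401) = 0.000
So the right-hand bound is (b & c) /\ c = 0.000.
The residuum of the Łukasiewicz t-norm gives the supremum: min(1, 1 − 0.763 + 0.000).
1 − 0.763 + 0.000 = 0.237, so t = min(1, 0.237) = 0.237.
Check: 0.763 & 0.237 = max(0, 0.000) = 0.000 ≤ 0.000.

0.237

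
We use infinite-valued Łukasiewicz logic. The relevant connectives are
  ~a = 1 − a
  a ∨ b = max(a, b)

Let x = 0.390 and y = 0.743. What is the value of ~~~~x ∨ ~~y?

~x = 1 − 0.390 = 0.610
~~x = 1 − 0.610 = 0.390
~~~x = 1 − 0.390 = 0.610
~~~~x = 1 − 0.610 = 0.390
~y = 1 − 0.743 = 0.257
~~y = 1 − 0.257 = 0.743
~~~~x ∨ ~~y = max(0.390, 0.743) = 0.743

0.743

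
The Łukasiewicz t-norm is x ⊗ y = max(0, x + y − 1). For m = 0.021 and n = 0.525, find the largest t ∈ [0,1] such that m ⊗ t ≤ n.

1.000

The residuum of the Łukasiewicz t-norm gives the supremum: min(1, 1 − 0.021 + 0.525).
1 − 0.021 + 0.525 = 1.504, so t = min(1, 1.504) = 1.000.
Check: 0.021 ⊗ 1.000 = max(0, 0.021) = 0.021 ≤ 0.525.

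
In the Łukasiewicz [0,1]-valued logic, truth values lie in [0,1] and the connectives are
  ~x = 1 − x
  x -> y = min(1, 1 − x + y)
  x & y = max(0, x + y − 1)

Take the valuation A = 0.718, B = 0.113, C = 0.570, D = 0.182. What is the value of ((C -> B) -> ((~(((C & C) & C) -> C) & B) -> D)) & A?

C -> B = min(1, 1 − 0.570 + 0.113) = min(1, 0.543) = 0.543
C & C = max(0, 0.570 + 0.570 − 1) = max(0, 0.140) = 0.140
(C & C) & C = max(0, 0.140 + 0.570 − 1) = max(0, -0.290) = 0.000
((C & C) & C) -> C = min(1, 1 − 0.000 + 0.570) = min(1, 1.570) = 1.000
~(((C & C) & C) -> C) = 1 − 1.000 = 0.000
~(((C & C) & C) -> C) & B = max(0, 0.000 + 0.113 − 1) = max(0, -0.887) = 0.000
(~(((C & C) & C) -> C) & B) -> D = min(1, 1 − 0.000 + 0.182) = min(1, 1.182) = 1.000
(C -> B) -> ((~(((C & C) & C) -> C) & B) -> D) = min(1, 1 − 0.543 + 1.000) = min(1, 1.457) = 1.000
((C -> B) -> ((~(((C & C) & C) -> C) & B) -> D)) & A = max(0, 1.000 + 0.718 − 1) = max(0, 0.718) = 0.718

0.718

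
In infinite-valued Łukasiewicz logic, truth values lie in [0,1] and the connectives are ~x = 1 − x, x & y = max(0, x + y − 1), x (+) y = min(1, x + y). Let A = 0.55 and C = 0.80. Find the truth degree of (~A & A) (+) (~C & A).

~A = 1 − 0.55 = 0.45
~A & A = max(0, 0.45 + 0.55 − 1) = max(0, 0.00) = 0.00
~C = 1 − 0.80 = 0.20
~C & A = max(0, 0.20 + 0.55 − 1) = max(0, -0.25) = 0.00
(~A & A) (+) (~C & A) = min(1, 0.00 + 0.00) = min(1, 0.00) = 0.00

0.00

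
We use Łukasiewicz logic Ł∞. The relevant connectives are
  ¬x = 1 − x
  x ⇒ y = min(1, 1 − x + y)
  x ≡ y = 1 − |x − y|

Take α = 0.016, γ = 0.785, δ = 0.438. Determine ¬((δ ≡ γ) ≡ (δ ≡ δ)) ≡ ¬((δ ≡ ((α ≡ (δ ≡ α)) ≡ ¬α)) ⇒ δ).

0.801

δ ≡ γ = 1 − |0.438 − 0.785| = 1 − 0.347 = 0.653
δ ≡ δ = 1 − |0.438 − 0.438| = 1 − 0.000 = 1.000
(δ ≡ γ) ≡ (δ ≡ δ) = 1 − |0.653 − 1.000| = 1 − 0.347 = 0.653
¬((δ ≡ γ) ≡ (δ ≡ δ)) = 1 − 0.653 = 0.347
δ ≡ α = 1 − |0.438 − 0.016| = 1 − 0.422 = 0.578
α ≡ (δ ≡ α) = 1 − |0.016 − 0.578| = 1 − 0.562 = 0.438
¬α = 1 − 0.016 = 0.984
(α ≡ (δ ≡ α)) ≡ ¬α = 1 − |0.438 − 0.984| = 1 − 0.546 = 0.454
δ ≡ ((α ≡ (δ ≡ α)) ≡ ¬α) = 1 − |0.438 − 0.454| = 1 − 0.016 = 0.984
(δ ≡ ((α ≡ (δ ≡ α)) ≡ ¬α)) ⇒ δ = min(1, 1 − 0.984 + 0.438) = min(1, 0.454) = 0.454
¬((δ ≡ ((α ≡ (δ ≡ α)) ≡ ¬α)) ⇒ δ) = 1 − 0.454 = 0.546
¬((δ ≡ γ) ≡ (δ ≡ δ)) ≡ ¬((δ ≡ ((α ≡ (δ ≡ α)) ≡ ¬α)) ⇒ δ) = 1 − |0.347 − 0.546| = 1 − 0.199 = 0.801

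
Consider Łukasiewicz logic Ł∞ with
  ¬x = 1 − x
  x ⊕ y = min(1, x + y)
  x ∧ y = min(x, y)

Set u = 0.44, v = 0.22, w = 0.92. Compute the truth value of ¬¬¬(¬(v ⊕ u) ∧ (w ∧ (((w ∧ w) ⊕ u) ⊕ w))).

0.66

v ⊕ u = min(1, 0.22 + 0.44) = min(1, 0.66) = 0.66
¬(v ⊕ u) = 1 − 0.66 = 0.34
w ∧ w = min(0.92, 0.92) = 0.92
(w ∧ w) ⊕ u = min(1, 0.92 + 0.44) = min(1, 1.36) = 1.00
((w ∧ w) ⊕ u) ⊕ w = min(1, 1.00 + 0.92) = min(1, 1.92) = 1.00
w ∧ (((w ∧ w) ⊕ u) ⊕ w) = min(0.92, 1.00) = 0.92
¬(v ⊕ u) ∧ (w ∧ (((w ∧ w) ⊕ u) ⊕ w)) = min(0.34, 0.92) = 0.34
¬(¬(v ⊕ u) ∧ (w ∧ (((w ∧ w) ⊕ u) ⊕ w))) = 1 − 0.34 = 0.66
¬¬(¬(v ⊕ u) ∧ (w ∧ (((w ∧ w) ⊕ u) ⊕ w))) = 1 − 0.66 = 0.34
¬¬¬(¬(v ⊕ u) ∧ (w ∧ (((w ∧ w) ⊕ u) ⊕ w))) = 1 − 0.34 = 0.66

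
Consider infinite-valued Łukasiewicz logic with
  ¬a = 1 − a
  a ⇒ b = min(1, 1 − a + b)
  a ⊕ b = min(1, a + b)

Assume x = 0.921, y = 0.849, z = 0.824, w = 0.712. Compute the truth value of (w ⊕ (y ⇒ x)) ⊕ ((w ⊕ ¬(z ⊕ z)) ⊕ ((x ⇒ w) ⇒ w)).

y ⇒ x = min(1, 1 − 0.849 + 0.921) = min(1, 1.072) = 1.000
w ⊕ (y ⇒ x) = min(1, 0.712 + 1.000) = min(1, 1.712) = 1.000
z ⊕ z = min(1, 0.824 + 0.824) = min(1, 1.648) = 1.000
¬(z ⊕ z) = 1 − 1.000 = 0.000
w ⊕ ¬(z ⊕ z) = min(1, 0.712 + 0.000) = min(1, 0.712) = 0.712
x ⇒ w = min(1, 1 − 0.921 + 0.712) = min(1, 0.791) = 0.791
(x ⇒ w) ⇒ w = min(1, 1 − 0.791 + 0.712) = min(1, 0.921) = 0.921
(w ⊕ ¬(z ⊕ z)) ⊕ ((x ⇒ w) ⇒ w) = min(1, 0.712 + 0.921) = min(1, 1.633) = 1.000
(w ⊕ (y ⇒ x)) ⊕ ((w ⊕ ¬(z ⊕ z)) ⊕ ((x ⇒ w) ⇒ w)) = min(1, 1.000 + 1.000) = min(1, 2.000) = 1.000

1.000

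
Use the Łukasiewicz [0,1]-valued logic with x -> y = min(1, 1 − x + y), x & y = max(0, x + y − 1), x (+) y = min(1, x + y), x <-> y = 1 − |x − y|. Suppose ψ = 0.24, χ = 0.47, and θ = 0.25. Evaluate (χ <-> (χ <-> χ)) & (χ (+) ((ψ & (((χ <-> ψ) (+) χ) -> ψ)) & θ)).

χ <-> χ = 1 − |0.47 − 0.47| = 1 − 0.00 = 1.00
χ <-> (χ <-> χ) = 1 − |0.47 − 1.00| = 1 − 0.53 = 0.47
χ <-> ψ = 1 − |0.47 − 0.24| = 1 − 0.23 = 0.77
(χ <-> ψ) (+) χ = min(1, 0.77 + 0.47) = min(1, 1.24) = 1.00
((χ <-> ψ) (+) χ) -> ψ = min(1, 1 − 1.00 + 0.24) = min(1, 0.24) = 0.24
ψ & (((χ <-> ψ) (+) χ) -> ψ) = max(0, 0.24 + 0.24 − 1) = max(0, -0.52) = 0.00
(ψ & (((χ <-> ψ) (+) χ) -> ψ)) & θ = max(0, 0.00 + 0.25 − 1) = max(0, -0.75) = 0.00
χ (+) ((ψ & (((χ <-> ψ) (+) χ) -> ψ)) & θ) = min(1, 0.47 + 0.00) = min(1, 0.47) = 0.47
(χ <-> (χ <-> χ)) & (χ (+) ((ψ & (((χ <-> ψ) (+) χ) -> ψ)) & θ)) = max(0, 0.47 + 0.47 − 1) = max(0, -0.06) = 0.00

0.00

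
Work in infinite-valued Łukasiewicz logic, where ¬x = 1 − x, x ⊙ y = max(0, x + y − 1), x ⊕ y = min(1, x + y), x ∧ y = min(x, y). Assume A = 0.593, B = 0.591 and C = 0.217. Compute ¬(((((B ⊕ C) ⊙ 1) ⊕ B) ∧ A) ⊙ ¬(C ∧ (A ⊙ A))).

B ⊕ C = min(1, 0.591 + 0.217) = min(1, 0.808) = 0.808
(B ⊕ C) ⊙ 1 = max(0, 0.808 + 1.000 − 1) = max(0, 0.808) = 0.808
((B ⊕ C) ⊙ 1) ⊕ B = min(1, 0.808 + 0.591) = min(1, 1.399) = 1.000
(((B ⊕ C) ⊙ 1) ⊕ B) ∧ A = min(1.000, 0.593) = 0.593
A ⊙ A = max(0, 0.593 + 0.593 − 1) = max(0, 0.186) = 0.186
C ∧ (A ⊙ A) = min(0.217, 0.186) = 0.186
¬(C ∧ (A ⊙ A)) = 1 − 0.186 = 0.814
((((B ⊕ C) ⊙ 1) ⊕ B) ∧ A) ⊙ ¬(C ∧ (A ⊙ A)) = max(0, 0.593 + 0.814 − 1) = max(0, 0.407) = 0.407
¬(((((B ⊕ C) ⊙ 1) ⊕ B) ∧ A) ⊙ ¬(C ∧ (A ⊙ A))) = 1 − 0.407 = 0.593

0.593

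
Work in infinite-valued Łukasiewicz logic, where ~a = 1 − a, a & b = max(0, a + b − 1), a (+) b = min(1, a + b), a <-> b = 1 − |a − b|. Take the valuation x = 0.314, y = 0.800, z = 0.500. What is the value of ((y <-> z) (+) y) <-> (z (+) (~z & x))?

y <-> z = 1 − |0.800 − 0.500| = 1 − 0.300 = 0.700
(y <-> z) (+) y = min(1, 0.700 + 0.800) = min(1, 1.500) = 1.000
~z = 1 − 0.500 = 0.500
~z & x = max(0, 0.500 + 0.314 − 1) = max(0, -0.186) = 0.000
z (+) (~z & x) = min(1, 0.500 + 0.000) = min(1, 0.500) = 0.500
((y <-> z) (+) y) <-> (z (+) (~z & x)) = 1 − |1.000 − 0.500| = 1 − 0.500 = 0.500

0.500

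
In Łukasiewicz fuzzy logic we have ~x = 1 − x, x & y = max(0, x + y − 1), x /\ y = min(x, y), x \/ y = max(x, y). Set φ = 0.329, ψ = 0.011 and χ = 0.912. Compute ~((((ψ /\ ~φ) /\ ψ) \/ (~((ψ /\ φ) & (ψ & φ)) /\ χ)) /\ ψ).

~φ = 1 − 0.329 = 0.671
ψ /\ ~φ = min(0.011, 0.671) = 0.011
(ψ /\ ~φ) /\ ψ = min(0.011, 0.011) = 0.011
ψ /\ φ = min(0.011, 0.329) = 0.011
ψ & φ = max(0, 0.011 + 0.329 − 1) = max(0, -0.660) = 0.000
(ψ /\ φ) & (ψ & φ) = max(0, 0.011 + 0.000 − 1) = max(0, -0.989) = 0.000
~((ψ /\ φ) & (ψ & φ)) = 1 − 0.000 = 1.000
~((ψ /\ φ) & (ψ & φ)) /\ χ = min(1.000, 0.912) = 0.912
((ψ /\ ~φ) /\ ψ) \/ (~((ψ /\ φ) & (ψ & φ)) /\ χ) = max(0.011, 0.912) = 0.912
(((ψ /\ ~φ) /\ ψ) \/ (~((ψ /\ φ) & (ψ & φ)) /\ χ)) /\ ψ = min(0.912, 0.011) = 0.011
~((((ψ /\ ~φ) /\ ψ) \/ (~((ψ /\ φ) & (ψ & φ)) /\ χ)) /\ ψ) = 1 − 0.011 = 0.989

0.989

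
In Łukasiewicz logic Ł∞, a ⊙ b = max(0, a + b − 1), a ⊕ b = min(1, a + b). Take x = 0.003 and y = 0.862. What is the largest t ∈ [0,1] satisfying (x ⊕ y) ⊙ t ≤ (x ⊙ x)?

x ⊕ y = min(1, 0.003 + 0.862) = min(1, 0.865) = 0.865
So the left factor is x ⊕ y = 0.865.
x ⊙ x = max(0, 0.003 + 0.003 − 1) = max(0, -0.994) = 0.000
So the right-hand bound is x ⊙ x = 0.000.
The residuum of the Łukasiewicz t-norm gives the supremum: min(1, 1 − 0.865 + 0.000).
1 − 0.865 + 0.000 = 0.135, so t = min(1, 0.135) = 0.135.
Check: 0.865 ⊙ 0.135 = max(0, 0.000) = 0.000 ≤ 0.000.

0.135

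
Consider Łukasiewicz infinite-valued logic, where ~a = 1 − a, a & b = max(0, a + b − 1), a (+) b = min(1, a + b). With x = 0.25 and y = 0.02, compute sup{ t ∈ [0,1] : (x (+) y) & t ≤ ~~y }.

0.75

x (+) y = min(1, 0.25 + 0.02) = min(1, 0.27) = 0.27
So the left factor is x (+) y = 0.27.
~y = 1 − 0.02 = 0.98
~~y = 1 − 0.98 = 0.02
So the right-hand bound is ~~y = 0.02.
The residuum of the Łukasiewicz t-norm gives the supremum: min(1, 1 − 0.27 + 0.02).
1 − 0.27 + 0.02 = 0.75, so t = min(1, 0.75) = 0.75.
Check: 0.27 & 0.75 = max(0, 0.02) = 0.02 ≤ 0.02.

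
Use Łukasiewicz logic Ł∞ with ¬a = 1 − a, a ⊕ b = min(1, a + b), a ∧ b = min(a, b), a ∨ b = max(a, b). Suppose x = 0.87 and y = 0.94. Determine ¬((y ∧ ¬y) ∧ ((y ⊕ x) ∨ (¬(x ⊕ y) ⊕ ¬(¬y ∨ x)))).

0.94

¬y = 1 − 0.94 = 0.06
y ∧ ¬y = min(0.94, 0.06) = 0.06
y ⊕ x = min(1, 0.94 + 0.87) = min(1, 1.81) = 1.00
x ⊕ y = min(1, 0.87 + 0.94) = min(1, 1.81) = 1.00
¬(x ⊕ y) = 1 − 1.00 = 0.00
¬y ∨ x = max(0.06, 0.87) = 0.87
¬(¬y ∨ x) = 1 − 0.87 = 0.13
¬(x ⊕ y) ⊕ ¬(¬y ∨ x) = min(1, 0.00 + 0.13) = min(1, 0.13) = 0.13
(y ⊕ x) ∨ (¬(x ⊕ y) ⊕ ¬(¬y ∨ x)) = max(1.00, 0.13) = 1.00
(y ∧ ¬y) ∧ ((y ⊕ x) ∨ (¬(x ⊕ y) ⊕ ¬(¬y ∨ x))) = min(0.06, 1.00) = 0.06
¬((y ∧ ¬y) ∧ ((y ⊕ x) ∨ (¬(x ⊕ y) ⊕ ¬(¬y ∨ x)))) = 1 − 0.06 = 0.94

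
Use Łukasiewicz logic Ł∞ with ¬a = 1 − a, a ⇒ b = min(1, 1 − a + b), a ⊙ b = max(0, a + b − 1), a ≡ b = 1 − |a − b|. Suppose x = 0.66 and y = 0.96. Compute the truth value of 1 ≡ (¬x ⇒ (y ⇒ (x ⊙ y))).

¬x = 1 − 0.66 = 0.34
x ⊙ y = max(0, 0.66 + 0.96 − 1) = max(0, 0.62) = 0.62
y ⇒ (x ⊙ y) = min(1, 1 − 0.96 + 0.62) = min(1, 0.66) = 0.66
¬x ⇒ (y ⇒ (x ⊙ y)) = min(1, 1 − 0.34 + 0.66) = min(1, 1.32) = 1.00
1 ≡ (¬x ⇒ (y ⇒ (x ⊙ y))) = 1 − |1.00 − 1.00| = 1 − 0.00 = 1.00

1.00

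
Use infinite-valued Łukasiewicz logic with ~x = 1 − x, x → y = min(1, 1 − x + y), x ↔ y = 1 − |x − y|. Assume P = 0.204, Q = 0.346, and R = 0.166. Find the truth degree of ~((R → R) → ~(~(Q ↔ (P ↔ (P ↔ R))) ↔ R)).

0.938

R → R = min(1, 1 − 0.166 + 0.166) = min(1, 1.000) = 1.000
P ↔ R = 1 − |0.204 − 0.166| = 1 − 0.038 = 0.962
P ↔ (P ↔ R) = 1 − |0.204 − 0.962| = 1 − 0.758 = 0.242
Q ↔ (P ↔ (P ↔ R)) = 1 − |0.346 − 0.242| = 1 − 0.104 = 0.896
~(Q ↔ (P ↔ (P ↔ R))) = 1 − 0.896 = 0.104
~(Q ↔ (P ↔ (P ↔ R))) ↔ R = 1 − |0.104 − 0.166| = 1 − 0.062 = 0.938
~(~(Q ↔ (P ↔ (P ↔ R))) ↔ R) = 1 − 0.938 = 0.062
(R → R) → ~(~(Q ↔ (P ↔ (P ↔ R))) ↔ R) = min(1, 1 − 1.000 + 0.062) = min(1, 0.062) = 0.062
~((R → R) → ~(~(Q ↔ (P ↔ (P ↔ R))) ↔ R)) = 1 − 0.062 = 0.938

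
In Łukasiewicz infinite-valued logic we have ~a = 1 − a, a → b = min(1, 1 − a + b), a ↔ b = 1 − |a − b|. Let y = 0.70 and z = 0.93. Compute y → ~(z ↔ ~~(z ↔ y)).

z ↔ y = 1 − |0.93 − 0.70| = 1 − 0.23 = 0.77
~(z ↔ y) = 1 − 0.77 = 0.23
~~(z ↔ y) = 1 − 0.23 = 0.77
z ↔ ~~(z ↔ y) = 1 − |0.93 − 0.77| = 1 − 0.16 = 0.84
~(z ↔ ~~(z ↔ y)) = 1 − 0.84 = 0.16
y → ~(z ↔ ~~(z ↔ y)) = min(1, 1 − 0.70 + 0.16) = min(1, 0.46) = 0.46

0.46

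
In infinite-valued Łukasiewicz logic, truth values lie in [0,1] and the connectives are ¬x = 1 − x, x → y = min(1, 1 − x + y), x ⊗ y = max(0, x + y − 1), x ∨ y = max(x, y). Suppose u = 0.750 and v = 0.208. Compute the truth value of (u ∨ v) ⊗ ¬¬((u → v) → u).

0.750

u ∨ v = max(0.750, 0.208) = 0.750
u → v = min(1, 1 − 0.750 + 0.208) = min(1, 0.458) = 0.458
(u → v) → u = min(1, 1 − 0.458 + 0.750) = min(1, 1.292) = 1.000
¬((u → v) → u) = 1 − 1.000 = 0.000
¬¬((u → v) → u) = 1 − 0.000 = 1.000
(u ∨ v) ⊗ ¬¬((u → v) → u) = max(0, 0.750 + 1.000 − 1) = max(0, 0.750) = 0.750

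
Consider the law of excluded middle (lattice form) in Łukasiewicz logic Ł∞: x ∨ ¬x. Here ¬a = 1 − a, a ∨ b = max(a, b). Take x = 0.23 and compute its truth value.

0.77

¬x = 1 − 0.23 = 0.77
x ∨ ¬x = max(0.23, 0.77) = 0.77
(The value 0.77 < 1 shows this instance is not satisfied; not a Ł∞-tautology — its value is max(a, 1−a).)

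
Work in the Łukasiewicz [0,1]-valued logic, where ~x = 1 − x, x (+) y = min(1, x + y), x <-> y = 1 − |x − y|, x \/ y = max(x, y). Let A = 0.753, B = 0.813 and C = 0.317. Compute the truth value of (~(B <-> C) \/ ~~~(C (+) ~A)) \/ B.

B <-> C = 1 − |0.813 − 0.317| = 1 − 0.496 = 0.504
~(B <-> C) = 1 − 0.504 = 0.496
~A = 1 − 0.753 = 0.247
C (+) ~A = min(1, 0.317 + 0.247) = min(1, 0.564) = 0.564
~(C (+) ~A) = 1 − 0.564 = 0.436
~~(C (+) ~A) = 1 − 0.436 = 0.564
~~~(C (+) ~A) = 1 − 0.564 = 0.436
~(B <-> C) \/ ~~~(C (+) ~A) = max(0.496, 0.436) = 0.496
(~(B <-> C) \/ ~~~(C (+) ~A)) \/ B = max(0.496, 0.813) = 0.813

0.813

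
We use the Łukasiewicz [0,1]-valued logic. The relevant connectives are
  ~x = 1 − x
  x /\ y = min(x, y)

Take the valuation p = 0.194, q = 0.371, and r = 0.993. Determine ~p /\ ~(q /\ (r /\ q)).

~p = 1 − 0.194 = 0.806
r /\ q = min(0.993, 0.371) = 0.371
q /\ (r /\ q) = min(0.371, 0.371) = 0.371
~(q /\ (r /\ q)) = 1 − 0.371 = 0.629
~p /\ ~(q /\ (r /\ q)) = min(0.806, 0.629) = 0.629

0.629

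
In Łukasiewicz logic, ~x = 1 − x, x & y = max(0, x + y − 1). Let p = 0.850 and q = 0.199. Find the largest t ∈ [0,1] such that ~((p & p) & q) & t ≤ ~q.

p & p = max(0, 0.850 + 0.850 − 1) = max(0, 0.700) = 0.700
(p & p) & q = max(0, 0.700 + 0.199 − 1) = max(0, -0.101) = 0.000
~((p & p) & q) = 1 − 0.000 = 1.000
So the left factor is ~((p & p) & q) = 1.000.
~q = 1 − 0.199 = 0.801
So the right-hand bound is ~q = 0.801.
The residuum of the Łukasiewicz t-norm gives the supremum: min(1, 1 − 1.000 + 0.801).
1 − 1.000 + 0.801 = 0.801, so t = min(1, 0.801) = 0.801.
Check: 1.000 & 0.801 = max(0, 0.801) = 0.801 ≤ 0.801.

0.801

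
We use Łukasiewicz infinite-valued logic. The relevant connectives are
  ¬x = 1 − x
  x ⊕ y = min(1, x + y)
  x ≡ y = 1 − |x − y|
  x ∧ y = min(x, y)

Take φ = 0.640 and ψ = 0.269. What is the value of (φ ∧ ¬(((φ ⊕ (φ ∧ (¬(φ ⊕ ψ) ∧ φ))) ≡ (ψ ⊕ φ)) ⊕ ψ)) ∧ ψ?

φ ⊕ ψ = min(1, 0.640 + 0.269) = min(1, 0.909) = 0.909
¬(φ ⊕ ψ) = 1 − 0.909 = 0.091
¬(φ ⊕ ψ) ∧ φ = min(0.091, 0.640) = 0.091
φ ∧ (¬(φ ⊕ ψ) ∧ φ) = min(0.640, 0.091) = 0.091
φ ⊕ (φ ∧ (¬(φ ⊕ ψ) ∧ φ)) = min(1, 0.640 + 0.091) = min(1, 0.731) = 0.731
ψ ⊕ φ = min(1, 0.269 + 0.640) = min(1, 0.909) = 0.909
(φ ⊕ (φ ∧ (¬(φ ⊕ ψ) ∧ φ))) ≡ (ψ ⊕ φ) = 1 − |0.731 − 0.909| = 1 − 0.178 = 0.822
((φ ⊕ (φ ∧ (¬(φ ⊕ ψ) ∧ φ))) ≡ (ψ ⊕ φ)) ⊕ ψ = min(1, 0.822 + 0.269) = min(1, 1.091) = 1.000
¬(((φ ⊕ (φ ∧ (¬(φ ⊕ ψ) ∧ φ))) ≡ (ψ ⊕ φ)) ⊕ ψ) = 1 − 1.000 = 0.000
φ ∧ ¬(((φ ⊕ (φ ∧ (¬(φ ⊕ ψ) ∧ φ))) ≡ (ψ ⊕ φ)) ⊕ ψ) = min(0.640, 0.000) = 0.000
(φ ∧ ¬(((φ ⊕ (φ ∧ (¬(φ ⊕ ψ) ∧ φ))) ≡ (ψ ⊕ φ)) ⊕ ψ)) ∧ ψ = min(0.000, 0.269) = 0.000

0.000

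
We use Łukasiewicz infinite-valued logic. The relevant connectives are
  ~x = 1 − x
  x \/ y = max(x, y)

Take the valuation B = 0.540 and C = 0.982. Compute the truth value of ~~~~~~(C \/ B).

C \/ B = max(0.982, 0.540) = 0.982
~(C \/ B) = 1 − 0.982 = 0.018
~~(C \/ B) = 1 − 0.018 = 0.982
~~~(C \/ B) = 1 − 0.982 = 0.018
~~~~(C \/ B) = 1 − 0.018 = 0.982
~~~~~(C \/ B) = 1 − 0.982 = 0.018
~~~~~~(C \/ B) = 1 − 0.018 = 0.982

0.982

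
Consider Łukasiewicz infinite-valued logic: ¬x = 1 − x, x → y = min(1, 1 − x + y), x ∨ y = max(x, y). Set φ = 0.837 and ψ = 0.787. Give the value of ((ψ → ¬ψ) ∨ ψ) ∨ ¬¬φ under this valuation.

¬ψ = 1 − 0.787 = 0.213
ψ → ¬ψ = min(1, 1 − 0.787 + 0.213) = min(1, 0.426) = 0.426
(ψ → ¬ψ) ∨ ψ = max(0.426, 0.787) = 0.787
¬φ = 1 − 0.837 = 0.163
¬¬φ = 1 − 0.163 = 0.837
((ψ → ¬ψ) ∨ ψ) ∨ ¬¬φ = max(0.787, 0.837) = 0.837

0.837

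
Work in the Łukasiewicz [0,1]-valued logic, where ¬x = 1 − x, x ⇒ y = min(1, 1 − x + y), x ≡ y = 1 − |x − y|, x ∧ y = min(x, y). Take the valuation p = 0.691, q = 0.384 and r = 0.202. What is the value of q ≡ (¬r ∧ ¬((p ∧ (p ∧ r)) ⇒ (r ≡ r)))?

¬r = 1 − 0.202 = 0.798
p ∧ r = min(0.691, 0.202) = 0.202
p ∧ (p ∧ r) = min(0.691, 0.202) = 0.202
r ≡ r = 1 − |0.202 − 0.202| = 1 − 0.000 = 1.000
(p ∧ (p ∧ r)) ⇒ (r ≡ r) = min(1, 1 − 0.202 + 1.000) = min(1, 1.798) = 1.000
¬((p ∧ (p ∧ r)) ⇒ (r ≡ r)) = 1 − 1.000 = 0.000
¬r ∧ ¬((p ∧ (p ∧ r)) ⇒ (r ≡ r)) = min(0.798, 0.000) = 0.000
q ≡ (¬r ∧ ¬((p ∧ (p ∧ r)) ⇒ (r ≡ r))) = 1 − |0.384 − 0.000| = 1 − 0.384 = 0.616

0.616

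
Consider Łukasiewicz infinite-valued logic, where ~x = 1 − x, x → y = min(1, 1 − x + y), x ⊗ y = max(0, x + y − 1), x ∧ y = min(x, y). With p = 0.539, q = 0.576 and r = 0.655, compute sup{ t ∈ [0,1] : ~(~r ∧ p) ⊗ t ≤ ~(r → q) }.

0.424

~r = 1 − 0.655 = 0.345
~r ∧ p = min(0.345, 0.539) = 0.345
~(~r ∧ p) = 1 − 0.345 = 0.655
So the left factor is ~(~r ∧ p) = 0.655.
r → q = min(1, 1 − 0.655 + 0.576) = min(1, 0.921) = 0.921
~(r → q) = 1 − 0.921 = 0.079
So the right-hand bound is ~(r → q) = 0.079.
The residuum of the Łukasiewicz t-norm gives the supremum: min(1, 1 − 0.655 + 0.079).
1 − 0.655 + 0.079 = 0.424, so t = min(1, 0.424) = 0.424.
Check: 0.655 ⊗ 0.424 = max(0, 0.079) = 0.079 ≤ 0.079.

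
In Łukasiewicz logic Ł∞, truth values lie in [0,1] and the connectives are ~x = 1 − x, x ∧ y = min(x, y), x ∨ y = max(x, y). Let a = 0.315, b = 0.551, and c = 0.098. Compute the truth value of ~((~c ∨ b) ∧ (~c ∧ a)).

0.685

~c = 1 − 0.098 = 0.902
~c ∨ b = max(0.902, 0.551) = 0.902
~c ∧ a = min(0.902, 0.315) = 0.315
(~c ∨ b) ∧ (~c ∧ a) = min(0.902, 0.315) = 0.315
~((~c ∨ b) ∧ (~c ∧ a)) = 1 − 0.315 = 0.685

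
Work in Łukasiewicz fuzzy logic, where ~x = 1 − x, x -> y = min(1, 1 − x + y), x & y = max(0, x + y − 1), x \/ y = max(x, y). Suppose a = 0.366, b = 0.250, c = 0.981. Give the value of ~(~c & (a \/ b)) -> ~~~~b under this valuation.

0.250

~c = 1 − 0.981 = 0.019
a \/ b = max(0.366, 0.250) = 0.366
~c & (a \/ b) = max(0, 0.019 + 0.366 − 1) = max(0, -0.615) = 0.000
~(~c & (a \/ b)) = 1 − 0.000 = 1.000
~b = 1 − 0.250 = 0.750
~~b = 1 − 0.750 = 0.250
~~~b = 1 − 0.250 = 0.750
~~~~b = 1 − 0.750 = 0.250
~(~c & (a \/ b)) -> ~~~~b = min(1, 1 − 1.000 + 0.250) = min(1, 0.250) = 0.250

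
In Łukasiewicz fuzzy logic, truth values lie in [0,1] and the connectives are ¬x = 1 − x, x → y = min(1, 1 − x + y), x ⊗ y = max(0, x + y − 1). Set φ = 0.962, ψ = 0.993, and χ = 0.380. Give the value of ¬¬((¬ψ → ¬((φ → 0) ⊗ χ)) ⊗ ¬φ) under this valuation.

0.038

¬ψ = 1 − 0.993 = 0.007
φ → 0 = min(1, 1 − 0.962 + 0.000) = min(1, 0.038) = 0.038
(φ → 0) ⊗ χ = max(0, 0.038 + 0.380 − 1) = max(0, -0.582) = 0.000
¬((φ → 0) ⊗ χ) = 1 − 0.000 = 1.000
¬ψ → ¬((φ → 0) ⊗ χ) = min(1, 1 − 0.007 + 1.000) = min(1, 1.993) = 1.000
¬φ = 1 − 0.962 = 0.038
(¬ψ → ¬((φ → 0) ⊗ χ)) ⊗ ¬φ = max(0, 1.000 + 0.038 − 1) = max(0, 0.038) = 0.038
¬((¬ψ → ¬((φ → 0) ⊗ χ)) ⊗ ¬φ) = 1 − 0.038 = 0.962
¬¬((¬ψ → ¬((φ → 0) ⊗ χ)) ⊗ ¬φ) = 1 − 0.962 = 0.038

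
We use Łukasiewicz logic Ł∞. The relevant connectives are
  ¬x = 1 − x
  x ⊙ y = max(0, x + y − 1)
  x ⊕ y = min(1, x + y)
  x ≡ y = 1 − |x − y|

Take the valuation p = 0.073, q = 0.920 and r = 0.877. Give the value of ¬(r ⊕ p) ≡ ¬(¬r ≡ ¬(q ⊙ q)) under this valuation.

0.987

r ⊕ p = min(1, 0.877 + 0.073) = min(1, 0.950) = 0.950
¬(r ⊕ p) = 1 − 0.950 = 0.050
¬r = 1 − 0.877 = 0.123
q ⊙ q = max(0, 0.920 + 0.920 − 1) = max(0, 0.840) = 0.840
¬(q ⊙ q) = 1 − 0.840 = 0.160
¬r ≡ ¬(q ⊙ q) = 1 − |0.123 − 0.160| = 1 − 0.037 = 0.963
¬(¬r ≡ ¬(q ⊙ q)) = 1 − 0.963 = 0.037
¬(r ⊕ p) ≡ ¬(¬r ≡ ¬(q ⊙ q)) = 1 − |0.050 − 0.037| = 1 − 0.013 = 0.987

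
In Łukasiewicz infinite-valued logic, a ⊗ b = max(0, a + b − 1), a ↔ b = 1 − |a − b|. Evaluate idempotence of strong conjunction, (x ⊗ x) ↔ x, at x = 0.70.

0.70

x ⊗ x = max(0, 0.70 + 0.70 − 1) = max(0, 0.40) = 0.40
(x ⊗ x) ↔ x = 1 − |0.40 − 0.70| = 1 − 0.30 = 0.70
(The value 0.70 < 1 shows this instance is not satisfied; fails in Ł∞ since a ⊗ a = max(0, 2a−1) ≠ a in general.)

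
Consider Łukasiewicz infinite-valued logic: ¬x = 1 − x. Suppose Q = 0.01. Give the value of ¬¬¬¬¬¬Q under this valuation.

¬Q = 1 − 0.01 = 0.99
¬¬Q = 1 − 0.99 = 0.01
¬¬¬Q = 1 − 0.01 = 0.99
¬¬¬¬Q = 1 − 0.99 = 0.01
¬¬¬¬¬Q = 1 − 0.01 = 0.99
¬¬¬¬¬¬Q = 1 − 0.99 = 0.01

0.01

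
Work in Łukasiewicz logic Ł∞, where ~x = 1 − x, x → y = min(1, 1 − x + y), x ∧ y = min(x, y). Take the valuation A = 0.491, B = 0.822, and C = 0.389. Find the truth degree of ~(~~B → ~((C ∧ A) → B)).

~B = 1 − 0.822 = 0.178
~~B = 1 − 0.178 = 0.822
C ∧ A = min(0.389, 0.491) = 0.389
(C ∧ A) → B = min(1, 1 − 0.389 + 0.822) = min(1, 1.433) = 1.000
~((C ∧ A) → B) = 1 − 1.000 = 0.000
~~B → ~((C ∧ A) → B) = min(1, 1 − 0.822 + 0.000) = min(1, 0.178) = 0.178
~(~~B → ~((C ∧ A) → B)) = 1 − 0.178 = 0.822

0.822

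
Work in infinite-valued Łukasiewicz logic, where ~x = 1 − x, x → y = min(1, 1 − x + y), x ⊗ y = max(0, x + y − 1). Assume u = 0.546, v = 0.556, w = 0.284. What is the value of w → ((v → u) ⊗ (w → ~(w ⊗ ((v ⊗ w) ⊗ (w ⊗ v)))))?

v → u = min(1, 1 − 0.556 + 0.546) = min(1, 0.990) = 0.990
v ⊗ w = max(0, 0.556 + 0.284 − 1) = max(0, -0.160) = 0.000
w ⊗ v = max(0, 0.284 + 0.556 − 1) = max(0, -0.160) = 0.000
(v ⊗ w) ⊗ (w ⊗ v) = max(0, 0.000 + 0.000 − 1) = max(0, -1.000) = 0.000
w ⊗ ((v ⊗ w) ⊗ (w ⊗ v)) = max(0, 0.284 + 0.000 − 1) = max(0, -0.716) = 0.000
~(w ⊗ ((v ⊗ w) ⊗ (w ⊗ v))) = 1 − 0.000 = 1.000
w → ~(w ⊗ ((v ⊗ w) ⊗ (w ⊗ v))) = min(1, 1 − 0.284 + 1.000) = min(1, 1.716) = 1.000
(v → u) ⊗ (w → ~(w ⊗ ((v ⊗ w) ⊗ (w ⊗ v)))) = max(0, 0.990 + 1.000 − 1) = max(0, 0.990) = 0.990
w → ((v → u) ⊗ (w → ~(w ⊗ ((v ⊗ w) ⊗ (w ⊗ v))))) = min(1, 1 − 0.284 + 0.990) = min(1, 1.706) = 1.000

1.000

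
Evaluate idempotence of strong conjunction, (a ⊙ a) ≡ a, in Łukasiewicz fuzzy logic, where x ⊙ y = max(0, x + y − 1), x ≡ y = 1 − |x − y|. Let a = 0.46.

a ⊙ a = max(0, 0.46 + 0.46 − 1) = max(0, -0.08) = 0.00
(a ⊙ a) ≡ a = 1 − |0.00 − 0.46| = 1 − 0.46 = 0.54
(The value 0.54 < 1 shows this instance is not satisfied; fails in Ł∞ since a ⊗ a = max(0, 2a−1) ≠ a in general.)

0.54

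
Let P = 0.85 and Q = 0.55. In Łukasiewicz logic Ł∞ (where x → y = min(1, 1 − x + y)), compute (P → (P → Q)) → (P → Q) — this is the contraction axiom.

P → Q = min(1, 1 − 0.85 + 0.55) = min(1, 0.70) = 0.70
P → (P → Q) = min(1, 1 − 0.85 + 0.70) = min(1, 0.85) = 0.85
(P → (P → Q)) → (P → Q) = min(1, 1 − 0.85 + 0.70) = min(1, 0.85) = 0.85
(The value 0.85 < 1 shows this instance is not satisfied; fails in Ł∞ (the t-norm is not idempotent).)

0.85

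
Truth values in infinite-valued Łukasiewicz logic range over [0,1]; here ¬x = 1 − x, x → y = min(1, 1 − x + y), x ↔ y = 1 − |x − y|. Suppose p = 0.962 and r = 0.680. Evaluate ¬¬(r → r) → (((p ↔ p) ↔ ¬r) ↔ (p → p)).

0.320

r → r = min(1, 1 − 0.680 + 0.680) = min(1, 1.000) = 1.000
¬(r → r) = 1 − 1.000 = 0.000
¬¬(r → r) = 1 − 0.000 = 1.000
p ↔ p = 1 − |0.962 − 0.962| = 1 − 0.000 = 1.000
¬r = 1 − 0.680 = 0.320
(p ↔ p) ↔ ¬r = 1 − |1.000 − 0.320| = 1 − 0.680 = 0.320
p → p = min(1, 1 − 0.962 + 0.962) = min(1, 1.000) = 1.000
((p ↔ p) ↔ ¬r) ↔ (p → p) = 1 − |0.320 − 1.000| = 1 − 0.680 = 0.320
¬¬(r → r) → (((p ↔ p) ↔ ¬r) ↔ (p → p)) = min(1, 1 − 1.000 + 0.320) = min(1, 0.320) = 0.320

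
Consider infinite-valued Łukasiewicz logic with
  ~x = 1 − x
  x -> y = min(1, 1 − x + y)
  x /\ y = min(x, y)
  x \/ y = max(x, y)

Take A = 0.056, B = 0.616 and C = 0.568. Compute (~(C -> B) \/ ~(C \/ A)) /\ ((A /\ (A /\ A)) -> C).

0.432

C -> B = min(1, 1 − 0.568 + 0.616) = min(1, 1.048) = 1.000
~(C -> B) = 1 − 1.000 = 0.000
C \/ A = max(0.568, 0.056) = 0.568
~(C \/ A) = 1 − 0.568 = 0.432
~(C -> B) \/ ~(C \/ A) = max(0.000, 0.432) = 0.432
A /\ A = min(0.056, 0.056) = 0.056
A /\ (A /\ A) = min(0.056, 0.056) = 0.056
(A /\ (A /\ A)) -> C = min(1, 1 − 0.056 + 0.568) = min(1, 1.512) = 1.000
(~(C -> B) \/ ~(C \/ A)) /\ ((A /\ (A /\ A)) -> C) = min(0.432, 1.000) = 0.432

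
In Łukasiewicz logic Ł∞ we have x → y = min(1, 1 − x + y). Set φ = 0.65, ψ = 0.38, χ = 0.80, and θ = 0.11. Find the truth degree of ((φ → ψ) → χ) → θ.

φ → ψ = min(1, 1 − 0.65 + 0.38) = min(1, 0.73) = 0.73
(φ → ψ) → χ = min(1, 1 − 0.73 + 0.80) = min(1, 1.07) = 1.00
((φ → ψ) → χ) → θ = min(1, 1 − 1.00 + 0.11) = min(1, 0.11) = 0.11

0.11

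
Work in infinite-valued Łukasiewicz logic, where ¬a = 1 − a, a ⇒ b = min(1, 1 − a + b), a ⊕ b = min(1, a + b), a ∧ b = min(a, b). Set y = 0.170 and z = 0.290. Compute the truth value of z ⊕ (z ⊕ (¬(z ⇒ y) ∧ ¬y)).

0.700

z ⇒ y = min(1, 1 − 0.290 + 0.170) = min(1, 0.880) = 0.880
¬(z ⇒ y) = 1 − 0.880 = 0.120
¬y = 1 − 0.170 = 0.830
¬(z ⇒ y) ∧ ¬y = min(0.120, 0.830) = 0.120
z ⊕ (¬(z ⇒ y) ∧ ¬y) = min(1, 0.290 + 0.120) = min(1, 0.410) = 0.410
z ⊕ (z ⊕ (¬(z ⇒ y) ∧ ¬y)) = min(1, 0.290 + 0.410) = min(1, 0.700) = 0.700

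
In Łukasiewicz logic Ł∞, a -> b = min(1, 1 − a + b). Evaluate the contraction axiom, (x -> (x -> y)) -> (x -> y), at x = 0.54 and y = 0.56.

x -> y = min(1, 1 − 0.54 + 0.56) = min(1, 1.02) = 1.00
x -> (x -> y) = min(1, 1 − 0.54 + 1.00) = min(1, 1.46) = 1.00
(x -> (x -> y)) -> (x -> y) = min(1, 1 − 1.00 + 1.00) = min(1, 1.00) = 1.00

1.00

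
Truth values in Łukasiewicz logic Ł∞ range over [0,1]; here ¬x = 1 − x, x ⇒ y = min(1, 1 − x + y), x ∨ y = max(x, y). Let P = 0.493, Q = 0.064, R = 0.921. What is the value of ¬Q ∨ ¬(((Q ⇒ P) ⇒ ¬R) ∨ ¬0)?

¬Q = 1 − 0.064 = 0.936
Q ⇒ P = min(1, 1 − 0.064 + 0.493) = min(1, 1.429) = 1.000
¬R = 1 − 0.921 = 0.079
(Q ⇒ P) ⇒ ¬R = min(1, 1 − 1.000 + 0.079) = min(1, 0.079) = 0.079
¬0 = 1 − 0.000 = 1.000
((Q ⇒ P) ⇒ ¬R) ∨ ¬0 = max(0.079, 1.000) = 1.000
¬(((Q ⇒ P) ⇒ ¬R) ∨ ¬0) = 1 − 1.000 = 0.000
¬Q ∨ ¬(((Q ⇒ P) ⇒ ¬R) ∨ ¬0) = max(0.936, 0.000) = 0.936

0.936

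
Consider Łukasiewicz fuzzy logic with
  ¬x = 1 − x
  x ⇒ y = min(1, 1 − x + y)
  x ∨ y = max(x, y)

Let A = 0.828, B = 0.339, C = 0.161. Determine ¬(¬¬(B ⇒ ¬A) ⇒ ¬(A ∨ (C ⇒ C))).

0.833

¬A = 1 − 0.828 = 0.172
B ⇒ ¬A = min(1, 1 − 0.339 + 0.172) = min(1, 0.833) = 0.833
¬(B ⇒ ¬A) = 1 − 0.833 = 0.167
¬¬(B ⇒ ¬A) = 1 − 0.167 = 0.833
C ⇒ C = min(1, 1 − 0.161 + 0.161) = min(1, 1.000) = 1.000
A ∨ (C ⇒ C) = max(0.828, 1.000) = 1.000
¬(A ∨ (C ⇒ C)) = 1 − 1.000 = 0.000
¬¬(B ⇒ ¬A) ⇒ ¬(A ∨ (C ⇒ C)) = min(1, 1 − 0.833 + 0.000) = min(1, 0.167) = 0.167
¬(¬¬(B ⇒ ¬A) ⇒ ¬(A ∨ (C ⇒ C))) = 1 − 0.167 = 0.833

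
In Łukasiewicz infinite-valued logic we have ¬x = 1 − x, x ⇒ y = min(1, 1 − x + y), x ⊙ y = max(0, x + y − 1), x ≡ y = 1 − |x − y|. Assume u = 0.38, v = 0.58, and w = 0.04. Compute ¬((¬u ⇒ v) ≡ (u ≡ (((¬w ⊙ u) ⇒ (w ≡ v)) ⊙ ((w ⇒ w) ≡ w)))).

0.30

¬u = 1 − 0.38 = 0.62
¬u ⇒ v = min(1, 1 − 0.62 + 0.58) = min(1, 0.96) = 0.96
¬w = 1 − 0.04 = 0.96
¬w ⊙ u = max(0, 0.96 + 0.38 − 1) = max(0, 0.34) = 0.34
w ≡ v = 1 − |0.04 − 0.58| = 1 − 0.54 = 0.46
(¬w ⊙ u) ⇒ (w ≡ v) = min(1, 1 − 0.34 + 0.46) = min(1, 1.12) = 1.00
w ⇒ w = min(1, 1 − 0.04 + 0.04) = min(1, 1.00) = 1.00
(w ⇒ w) ≡ w = 1 − |1.00 − 0.04| = 1 − 0.96 = 0.04
((¬w ⊙ u) ⇒ (w ≡ v)) ⊙ ((w ⇒ w) ≡ w) = max(0, 1.00 + 0.04 − 1) = max(0, 0.04) = 0.04
u ≡ (((¬w ⊙ u) ⇒ (w ≡ v)) ⊙ ((w ⇒ w) ≡ w)) = 1 − |0.38 − 0.04| = 1 − 0.34 = 0.66
(¬u ⇒ v) ≡ (u ≡ (((¬w ⊙ u) ⇒ (w ≡ v)) ⊙ ((w ⇒ w) ≡ w))) = 1 − |0.96 − 0.66| = 1 − 0.30 = 0.70
¬((¬u ⇒ v) ≡ (u ≡ (((¬w ⊙ u) ⇒ (w ≡ v)) ⊙ ((w ⇒ w) ≡ w)))) = 1 − 0.70 = 0.30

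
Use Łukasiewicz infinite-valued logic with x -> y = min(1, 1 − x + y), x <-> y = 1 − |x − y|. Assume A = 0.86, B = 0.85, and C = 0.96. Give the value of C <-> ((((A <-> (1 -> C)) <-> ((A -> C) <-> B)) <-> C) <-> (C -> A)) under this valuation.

0.95

1 -> C = min(1, 1 − 1.00 + 0.96) = min(1, 0.96) = 0.96
A <-> (1 -> C) = 1 − |0.86 − 0.96| = 1 − 0.10 = 0.90
A -> C = min(1, 1 − 0.86 + 0.96) = min(1, 1.10) = 1.00
(A -> C) <-> B = 1 − |1.00 − 0.85| = 1 − 0.15 = 0.85
(A <-> (1 -> C)) <-> ((A -> C) <-> B) = 1 − |0.90 − 0.85| = 1 − 0.05 = 0.95
((A <-> (1 -> C)) <-> ((A -> C) <-> B)) <-> C = 1 − |0.95 − 0.96| = 1 − 0.01 = 0.99
C -> A = min(1, 1 − 0.96 + 0.86) = min(1, 0.90) = 0.90
(((A <-> (1 -> C)) <-> ((A -> C) <-> B)) <-> C) <-> (C -> A) = 1 − |0.99 − 0.90| = 1 − 0.09 = 0.91
C <-> ((((A <-> (1 -> C)) <-> ((A -> C) <-> B)) <-> C) <-> (C -> A)) = 1 − |0.96 − 0.91| = 1 − 0.05 = 0.95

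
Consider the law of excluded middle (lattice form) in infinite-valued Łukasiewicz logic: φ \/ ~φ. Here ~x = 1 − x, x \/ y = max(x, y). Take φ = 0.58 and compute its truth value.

~φ = 1 − 0.58 = 0.42
φ \/ ~φ = max(0.58, 0.42) = 0.58
(The value 0.58 < 1 shows this instance is not satisfied; not a Ł∞-tautology — its value is max(a, 1−a).)

0.58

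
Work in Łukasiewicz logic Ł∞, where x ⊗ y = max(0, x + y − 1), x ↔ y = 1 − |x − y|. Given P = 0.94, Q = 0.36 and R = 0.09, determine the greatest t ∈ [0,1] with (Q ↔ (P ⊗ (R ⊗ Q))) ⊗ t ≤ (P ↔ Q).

0.78

R ⊗ Q = max(0, 0.09 + 0.36 − 1) = max(0, -0.55) = 0.00
P ⊗ (R ⊗ Q) = max(0, 0.94 + 0.00 − 1) = max(0, -0.06) = 0.00
Q ↔ (P ⊗ (R ⊗ Q)) = 1 − |0.36 − 0.00| = 1 − 0.36 = 0.64
So the left factor is Q ↔ (P ⊗ (R ⊗ Q)) = 0.64.
P ↔ Q = 1 − |0.94 − 0.36| = 1 − 0.58 = 0.42
So the right-hand bound is P ↔ Q = 0.42.
The residuum of the Łukasiewicz t-norm gives the supremum: min(1, 1 − 0.64 + 0.42).
1 − 0.64 + 0.42 = 0.78, so t = min(1, 0.78) = 0.78.
Check: 0.64 ⊗ 0.78 = max(0, 0.42) = 0.42 ≤ 0.42.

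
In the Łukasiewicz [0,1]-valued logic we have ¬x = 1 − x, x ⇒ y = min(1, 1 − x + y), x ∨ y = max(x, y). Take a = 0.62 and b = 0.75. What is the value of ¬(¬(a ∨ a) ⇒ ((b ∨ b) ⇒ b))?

0.00

a ∨ a = max(0.62, 0.62) = 0.62
¬(a ∨ a) = 1 − 0.62 = 0.38
b ∨ b = max(0.75, 0.75) = 0.75
(b ∨ b) ⇒ b = min(1, 1 − 0.75 + 0.75) = min(1, 1.00) = 1.00
¬(a ∨ a) ⇒ ((b ∨ b) ⇒ b) = min(1, 1 − 0.38 + 1.00) = min(1, 1.62) = 1.00
¬(¬(a ∨ a) ⇒ ((b ∨ b) ⇒ b)) = 1 − 1.00 = 0.00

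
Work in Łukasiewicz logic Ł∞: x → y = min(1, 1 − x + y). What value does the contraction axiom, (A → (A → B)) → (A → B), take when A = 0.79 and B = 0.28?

0.79

A → B = min(1, 1 − 0.79 + 0.28) = min(1, 0.49) = 0.49
A → (A → B) = min(1, 1 − 0.79 + 0.49) = min(1, 0.70) = 0.70
(A → (A → B)) → (A → B) = min(1, 1 − 0.70 + 0.49) = min(1, 0.79) = 0.79
(The value 0.79 < 1 shows this instance is not satisfied; fails in Ł∞ (the t-norm is not idempotent).)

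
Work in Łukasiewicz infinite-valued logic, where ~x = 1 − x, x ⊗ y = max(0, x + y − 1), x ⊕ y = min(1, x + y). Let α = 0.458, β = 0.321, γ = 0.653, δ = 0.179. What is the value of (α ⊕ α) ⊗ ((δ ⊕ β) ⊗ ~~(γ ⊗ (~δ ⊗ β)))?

0.000

α ⊕ α = min(1, 0.458 + 0.458) = min(1, 0.916) = 0.916
δ ⊕ β = min(1, 0.179 + 0.321) = min(1, 0.500) = 0.500
~δ = 1 − 0.179 = 0.821
~δ ⊗ β = max(0, 0.821 + 0.321 − 1) = max(0, 0.142) = 0.142
γ ⊗ (~δ ⊗ β) = max(0, 0.653 + 0.142 − 1) = max(0, -0.205) = 0.000
~(γ ⊗ (~δ ⊗ β)) = 1 − 0.000 = 1.000
~~(γ ⊗ (~δ ⊗ β)) = 1 − 1.000 = 0.000
(δ ⊕ β) ⊗ ~~(γ ⊗ (~δ ⊗ β)) = max(0, 0.500 + 0.000 − 1) = max(0, -0.500) = 0.000
(α ⊕ α) ⊗ ((δ ⊕ β) ⊗ ~~(γ ⊗ (~δ ⊗ β))) = max(0, 0.916 + 0.000 − 1) = max(0, -0.084) = 0.000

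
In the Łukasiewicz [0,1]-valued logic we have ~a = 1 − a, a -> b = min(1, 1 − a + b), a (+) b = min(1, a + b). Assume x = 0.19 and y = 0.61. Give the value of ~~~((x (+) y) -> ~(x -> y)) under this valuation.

0.80

x (+) y = min(1, 0.19 + 0.61) = min(1, 0.80) = 0.80
x -> y = min(1, 1 − 0.19 + 0.61) = min(1, 1.42) = 1.00
~(x -> y) = 1 − 1.00 = 0.00
(x (+) y) -> ~(x -> y) = min(1, 1 − 0.80 + 0.00) = min(1, 0.20) = 0.20
~((x (+) y) -> ~(x -> y)) = 1 − 0.20 = 0.80
~~((x (+) y) -> ~(x -> y)) = 1 − 0.80 = 0.20
~~~((x (+) y) -> ~(x -> y)) = 1 − 0.20 = 0.80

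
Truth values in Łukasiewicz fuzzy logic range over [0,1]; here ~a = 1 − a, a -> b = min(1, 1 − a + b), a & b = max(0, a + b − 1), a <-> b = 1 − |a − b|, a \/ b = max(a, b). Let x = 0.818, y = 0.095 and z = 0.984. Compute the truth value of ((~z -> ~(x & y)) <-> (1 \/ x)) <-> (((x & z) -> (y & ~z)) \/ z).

~z = 1 − 0.984 = 0.016
x & y = max(0, 0.818 + 0.095 − 1) = max(0, -0.087) = 0.000
~(x & y) = 1 − 0.000 = 1.000
~z -> ~(x & y) = min(1, 1 − 0.016 + 1.000) = min(1, 1.984) = 1.000
1 \/ x = max(1.000, 0.818) = 1.000
(~z -> ~(x & y)) <-> (1 \/ x) = 1 − |1.000 − 1.000| = 1 − 0.000 = 1.000
x & z = max(0, 0.818 + 0.984 − 1) = max(0, 0.802) = 0.802
y & ~z = max(0, 0.095 + 0.016 − 1) = max(0, -0.889) = 0.000
(x & z) -> (y & ~z) = min(1, 1 − 0.802 + 0.000) = min(1, 0.198) = 0.198
((x & z) -> (y & ~z)) \/ z = max(0.198, 0.984) = 0.984
((~z -> ~(x & y)) <-> (1 \/ x)) <-> (((x & z) -> (y & ~z)) \/ z) = 1 − |1.000 − 0.984| = 1 − 0.016 = 0.984

0.984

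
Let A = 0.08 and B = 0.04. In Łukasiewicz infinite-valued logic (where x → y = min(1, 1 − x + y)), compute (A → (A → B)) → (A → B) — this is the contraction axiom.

A → B = min(1, 1 − 0.08 + 0.04) = min(1, 0.96) = 0.96
A → (A → B) = min(1, 1 − 0.08 + 0.96) = min(1, 1.88) = 1.00
(A → (A → B)) → (A → B) = min(1, 1 − 1.00 + 0.96) = min(1, 0.96) = 0.96
(The value 0.96 < 1 shows this instance is not satisfied; fails in Ł∞ (the t-norm is not idempotent).)

0.96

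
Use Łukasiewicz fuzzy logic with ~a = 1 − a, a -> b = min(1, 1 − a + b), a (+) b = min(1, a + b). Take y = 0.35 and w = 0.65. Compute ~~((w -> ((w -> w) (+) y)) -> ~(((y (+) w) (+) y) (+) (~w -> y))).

0.00

w -> w = min(1, 1 − 0.65 + 0.65) = min(1, 1.00) = 1.00
(w -> w) (+) y = min(1, 1.00 + 0.35) = min(1, 1.35) = 1.00
w -> ((w -> w) (+) y) = min(1, 1 − 0.65 + 1.00) = min(1, 1.35) = 1.00
y (+) w = min(1, 0.35 + 0.65) = min(1, 1.00) = 1.00
(y (+) w) (+) y = min(1, 1.00 + 0.35) = min(1, 1.35) = 1.00
~w = 1 − 0.65 = 0.35
~w -> y = min(1, 1 − 0.35 + 0.35) = min(1, 1.00) = 1.00
((y (+) w) (+) y) (+) (~w -> y) = min(1, 1.00 + 1.00) = min(1, 2.00) = 1.00
~(((y (+) w) (+) y) (+) (~w -> y)) = 1 − 1.00 = 0.00
(w -> ((w -> w) (+) y)) -> ~(((y (+) w) (+) y) (+) (~w -> y)) = min(1, 1 − 1.00 + 0.00) = min(1, 0.00) = 0.00
~((w -> ((w -> w) (+) y)) -> ~(((y (+) w) (+) y) (+) (~w -> y))) = 1 − 0.00 = 1.00
~~((w -> ((w -> w) (+) y)) -> ~(((y (+) w) (+) y) (+) (~w -> y))) = 1 − 1.00 = 0.00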